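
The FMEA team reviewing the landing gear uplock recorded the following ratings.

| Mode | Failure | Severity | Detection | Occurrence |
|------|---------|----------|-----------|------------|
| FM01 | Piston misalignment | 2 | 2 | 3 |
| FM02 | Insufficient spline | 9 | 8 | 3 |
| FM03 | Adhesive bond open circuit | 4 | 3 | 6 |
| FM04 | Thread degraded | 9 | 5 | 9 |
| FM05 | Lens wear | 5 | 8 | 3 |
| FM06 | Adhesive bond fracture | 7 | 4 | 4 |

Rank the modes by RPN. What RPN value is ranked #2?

216

RPN = Severity × Occurrence × Detection:
  FM01: 2 × 3 × 2 = 12
  FM02: 9 × 3 × 8 = 216
  FM03: 4 × 6 × 3 = 72
  FM04: 9 × 9 × 5 = 405
  FM05: 5 × 3 × 8 = 120
  FM06: 7 × 4 × 4 = 112
Sorted descending: 405, 216, 120, 112, 72, 12.
The second-highest RPN is 216 (FM02).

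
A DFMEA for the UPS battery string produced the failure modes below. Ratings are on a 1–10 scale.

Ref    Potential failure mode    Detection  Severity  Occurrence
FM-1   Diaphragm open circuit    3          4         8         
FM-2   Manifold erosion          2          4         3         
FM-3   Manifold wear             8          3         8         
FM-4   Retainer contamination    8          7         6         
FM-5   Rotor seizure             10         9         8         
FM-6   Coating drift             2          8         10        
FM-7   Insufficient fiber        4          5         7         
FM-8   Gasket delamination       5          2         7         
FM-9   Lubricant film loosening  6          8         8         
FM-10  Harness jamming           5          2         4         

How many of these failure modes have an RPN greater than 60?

RPN = Severity × Occurrence × Detection:
  FM-1: 4 × 8 × 3 = 96
  FM-2: 4 × 3 × 2 = 24
  FM-3: 3 × 8 × 8 = 192
  FM-4: 7 × 6 × 8 = 336
  FM-5: 9 × 8 × 10 = 720
  FM-6: 8 × 10 × 2 = 160
  FM-7: 5 × 7 × 4 = 140
  FM-8: 2 × 7 × 5 = 70
  FM-9: 8 × 8 × 6 = 384
  FM-10: 2 × 4 × 5 = 40
Modes with RPN > 60: FM-1 (96), FM-3 (192), FM-4 (336), FM-5 (720), FM-6 (160), FM-7 (140), FM-8 (70), FM-9 (384) → 8.

8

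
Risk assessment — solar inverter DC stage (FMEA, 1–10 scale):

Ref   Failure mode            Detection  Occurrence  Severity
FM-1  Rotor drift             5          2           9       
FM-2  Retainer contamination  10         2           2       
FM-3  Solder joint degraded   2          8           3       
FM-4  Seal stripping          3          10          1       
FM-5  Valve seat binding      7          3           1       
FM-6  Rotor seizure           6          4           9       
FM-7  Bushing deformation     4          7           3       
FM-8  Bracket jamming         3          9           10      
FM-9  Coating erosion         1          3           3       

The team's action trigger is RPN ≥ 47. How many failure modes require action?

5

RPN = Severity × Occurrence × Detection:
  FM-1: 9 × 2 × 5 = 90
  FM-2: 2 × 2 × 10 = 40
  FM-3: 3 × 8 × 2 = 48
  FM-4: 1 × 10 × 3 = 30
  FM-5: 1 × 3 × 7 = 21
  FM-6: 9 × 4 × 6 = 216
  FM-7: 3 × 7 × 4 = 84
  FM-8: 10 × 9 × 3 = 270
  FM-9: 3 × 3 × 1 = 9
Modes with RPN ≥ 47: FM-1 (90), FM-3 (48), FM-6 (216), FM-7 (84), FM-8 (270) → 5.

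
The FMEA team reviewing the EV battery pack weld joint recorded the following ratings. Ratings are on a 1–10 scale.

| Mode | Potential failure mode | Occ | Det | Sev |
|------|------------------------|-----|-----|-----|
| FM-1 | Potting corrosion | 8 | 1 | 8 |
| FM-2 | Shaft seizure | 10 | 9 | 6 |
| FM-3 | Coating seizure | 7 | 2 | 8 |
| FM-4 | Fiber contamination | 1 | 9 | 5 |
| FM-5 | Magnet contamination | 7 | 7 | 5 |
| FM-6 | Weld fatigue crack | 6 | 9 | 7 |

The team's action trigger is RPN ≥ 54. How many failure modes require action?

5

RPN = Severity × Occurrence × Detection:
  FM-1: 8 × 8 × 1 = 64
  FM-2: 6 × 10 × 9 = 540
  FM-3: 8 × 7 × 2 = 112
  FM-4: 5 × 1 × 9 = 45
  FM-5: 5 × 7 × 7 = 245
  FM-6: 7 × 6 × 9 = 378
Modes with RPN ≥ 54: FM-1 (64), FM-2 (540), FM-3 (112), FM-5 (245), FM-6 (378) → 5.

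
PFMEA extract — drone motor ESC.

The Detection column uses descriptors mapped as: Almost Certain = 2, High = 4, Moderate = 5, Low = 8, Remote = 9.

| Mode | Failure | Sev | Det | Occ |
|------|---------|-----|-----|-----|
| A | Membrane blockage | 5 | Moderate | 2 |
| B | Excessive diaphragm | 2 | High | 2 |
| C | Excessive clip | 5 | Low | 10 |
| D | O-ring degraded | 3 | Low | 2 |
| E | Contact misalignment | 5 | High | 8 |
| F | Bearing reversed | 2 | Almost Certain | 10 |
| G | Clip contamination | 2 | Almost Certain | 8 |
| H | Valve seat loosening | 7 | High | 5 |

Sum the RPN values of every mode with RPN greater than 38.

838

RPN = Severity × Occurrence × Detection:
  A: 5 × 2 × 5 = 50
  B: 2 × 2 × 4 = 16
  C: 5 × 10 × 8 = 400
  D: 3 × 2 × 8 = 48
  E: 5 × 8 × 4 = 160
  F: 2 × 10 × 2 = 40
  G: 2 × 8 × 2 = 32
  H: 7 × 5 × 4 = 140
RPN > 38: A (50), C (400), D (48), E (160), F (40), H (140).
Sum: 50 + 400 + 48 + 160 + 40 + 140 = 838.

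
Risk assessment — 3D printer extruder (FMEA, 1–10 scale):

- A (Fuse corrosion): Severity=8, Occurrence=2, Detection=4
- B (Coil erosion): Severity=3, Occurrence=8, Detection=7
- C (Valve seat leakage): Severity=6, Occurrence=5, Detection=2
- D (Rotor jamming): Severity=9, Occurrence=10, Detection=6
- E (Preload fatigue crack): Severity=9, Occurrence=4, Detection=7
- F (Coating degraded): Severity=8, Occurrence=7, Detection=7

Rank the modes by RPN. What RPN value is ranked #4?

168

RPN = Severity × Occurrence × Detection:
  A: 8 × 2 × 4 = 64
  B: 3 × 8 × 7 = 168
  C: 6 × 5 × 2 = 60
  D: 9 × 10 × 6 = 540
  E: 9 × 4 × 7 = 252
  F: 8 × 7 × 7 = 392
Sorted descending: 540, 392, 252, 168, 64, 60.
The fourth-highest RPN is 168 (B).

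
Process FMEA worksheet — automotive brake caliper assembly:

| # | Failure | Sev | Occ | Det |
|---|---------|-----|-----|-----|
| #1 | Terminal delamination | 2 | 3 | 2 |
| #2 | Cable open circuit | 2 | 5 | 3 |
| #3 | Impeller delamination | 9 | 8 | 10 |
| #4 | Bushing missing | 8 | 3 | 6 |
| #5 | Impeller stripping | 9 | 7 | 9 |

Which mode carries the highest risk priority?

#3

RPN = Severity × Occurrence × Detection:
  #1: 2 × 3 × 2 = 12
  #2: 2 × 5 × 3 = 30
  #3: 9 × 8 × 10 = 720
  #4: 8 × 3 × 6 = 144
  #5: 9 × 7 × 9 = 567
Highest RPN is 720 → #3.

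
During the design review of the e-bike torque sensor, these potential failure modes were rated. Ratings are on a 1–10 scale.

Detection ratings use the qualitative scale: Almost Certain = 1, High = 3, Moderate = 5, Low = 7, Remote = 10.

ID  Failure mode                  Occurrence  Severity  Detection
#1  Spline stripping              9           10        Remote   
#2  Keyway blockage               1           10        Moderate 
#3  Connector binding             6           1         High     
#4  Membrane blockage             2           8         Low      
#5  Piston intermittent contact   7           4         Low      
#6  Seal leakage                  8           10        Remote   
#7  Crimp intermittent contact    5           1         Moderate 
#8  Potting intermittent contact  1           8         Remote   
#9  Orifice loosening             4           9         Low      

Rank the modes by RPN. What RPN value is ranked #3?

252

RPN = Severity × Occurrence × Detection:
  #1: 10 × 9 × 10 = 900
  #2: 10 × 1 × 5 = 50
  #3: 1 × 6 × 3 = 18
  #4: 8 × 2 × 7 = 112
  #5: 4 × 7 × 7 = 196
  #6: 10 × 8 × 10 = 800
  #7: 1 × 5 × 5 = 25
  #8: 8 × 1 × 10 = 80
  #9: 9 × 4 × 7 = 252
Sorted descending: 900, 800, 252, 196, 112, 80, 50, 25, 18.
The third-highest RPN is 252 (#9).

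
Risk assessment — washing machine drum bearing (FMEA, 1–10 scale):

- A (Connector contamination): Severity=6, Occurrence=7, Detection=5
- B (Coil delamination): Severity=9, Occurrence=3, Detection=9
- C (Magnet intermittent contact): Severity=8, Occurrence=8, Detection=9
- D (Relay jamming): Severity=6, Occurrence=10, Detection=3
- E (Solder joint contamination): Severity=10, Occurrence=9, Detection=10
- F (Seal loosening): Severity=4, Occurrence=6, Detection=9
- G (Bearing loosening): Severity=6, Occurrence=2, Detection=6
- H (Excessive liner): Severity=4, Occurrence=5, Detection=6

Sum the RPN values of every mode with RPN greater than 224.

RPN = Severity × Occurrence × Detection:
  A: 6 × 7 × 5 = 210
  B: 9 × 3 × 9 = 243
  C: 8 × 8 × 9 = 576
  D: 6 × 10 × 3 = 180
  E: 10 × 9 × 10 = 900
  F: 4 × 6 × 9 = 216
  G: 6 × 2 × 6 = 72
  H: 4 × 5 × 6 = 120
RPN > 224: B (243), C (576), E (900).
Sum: 243 + 576 + 900 = 1719.

1719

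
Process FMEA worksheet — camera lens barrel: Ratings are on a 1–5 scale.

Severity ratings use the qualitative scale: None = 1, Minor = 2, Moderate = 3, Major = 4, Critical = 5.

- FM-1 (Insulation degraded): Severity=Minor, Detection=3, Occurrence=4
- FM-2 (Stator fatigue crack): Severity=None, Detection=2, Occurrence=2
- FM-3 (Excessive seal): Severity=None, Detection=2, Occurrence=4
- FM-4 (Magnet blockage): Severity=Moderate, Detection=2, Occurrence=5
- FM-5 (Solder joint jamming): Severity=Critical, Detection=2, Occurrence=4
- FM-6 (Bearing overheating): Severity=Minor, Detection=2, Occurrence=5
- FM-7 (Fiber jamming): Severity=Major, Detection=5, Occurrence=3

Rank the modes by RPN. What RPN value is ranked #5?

20

RPN = Severity × Occurrence × Detection:
  FM-1: 2 × 4 × 3 = 24
  FM-2: 1 × 2 × 2 = 4
  FM-3: 1 × 4 × 2 = 8
  FM-4: 3 × 5 × 2 = 30
  FM-5: 5 × 4 × 2 = 40
  FM-6: 2 × 5 × 2 = 20
  FM-7: 4 × 3 × 5 = 60
Sorted descending: 60, 40, 30, 24, 20, 8, 4.
The fifth-highest RPN is 20 (FM-6).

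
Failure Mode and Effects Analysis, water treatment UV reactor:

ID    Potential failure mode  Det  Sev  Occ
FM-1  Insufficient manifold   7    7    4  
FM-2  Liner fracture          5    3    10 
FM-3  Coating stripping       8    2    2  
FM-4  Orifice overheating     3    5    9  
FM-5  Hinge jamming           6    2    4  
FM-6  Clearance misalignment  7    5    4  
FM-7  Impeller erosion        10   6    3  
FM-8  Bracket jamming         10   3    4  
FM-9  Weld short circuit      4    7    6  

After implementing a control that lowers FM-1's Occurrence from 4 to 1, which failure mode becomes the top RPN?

FM-7

RPN = Severity × Occurrence × Detection:
  FM-1: 7 × 4 × 7 = 196
  FM-2: 3 × 10 × 5 = 150
  FM-3: 2 × 2 × 8 = 32
  FM-4: 5 × 9 × 3 = 135
  FM-5: 2 × 4 × 6 = 48
  FM-6: 5 × 4 × 7 = 140
  FM-7: 6 × 3 × 10 = 180
  FM-8: 3 × 4 × 10 = 120
  FM-9: 7 × 6 × 4 = 168
After action: FM-1 → 7 × 1 × 7 = 49.
Revised RPNs: FM-7=180, FM-9=168, FM-2=150, FM-6=140, FM-4=135, FM-8=120, FM-1=49, FM-5=48, FM-3=32.
Highest is now FM-7 (180).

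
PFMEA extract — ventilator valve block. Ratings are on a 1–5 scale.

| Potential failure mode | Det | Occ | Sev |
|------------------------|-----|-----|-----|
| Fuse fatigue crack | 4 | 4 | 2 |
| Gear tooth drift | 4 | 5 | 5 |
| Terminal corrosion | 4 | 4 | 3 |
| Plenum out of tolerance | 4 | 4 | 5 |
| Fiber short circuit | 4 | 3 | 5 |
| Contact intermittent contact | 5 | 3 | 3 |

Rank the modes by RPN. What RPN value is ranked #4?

48

RPN = Severity × Occurrence × Detection:
  Fuse fatigue crack: 2 × 4 × 4 = 32
  Gear tooth drift: 5 × 5 × 4 = 100
  Terminal corrosion: 3 × 4 × 4 = 48
  Plenum out of tolerance: 5 × 4 × 4 = 80
  Fiber short circuit: 5 × 3 × 4 = 60
  Contact intermittent contact: 3 × 3 × 5 = 45
Sorted descending: 100, 80, 60, 48, 45, 32.
The fourth-highest RPN is 48 (Terminal corrosion).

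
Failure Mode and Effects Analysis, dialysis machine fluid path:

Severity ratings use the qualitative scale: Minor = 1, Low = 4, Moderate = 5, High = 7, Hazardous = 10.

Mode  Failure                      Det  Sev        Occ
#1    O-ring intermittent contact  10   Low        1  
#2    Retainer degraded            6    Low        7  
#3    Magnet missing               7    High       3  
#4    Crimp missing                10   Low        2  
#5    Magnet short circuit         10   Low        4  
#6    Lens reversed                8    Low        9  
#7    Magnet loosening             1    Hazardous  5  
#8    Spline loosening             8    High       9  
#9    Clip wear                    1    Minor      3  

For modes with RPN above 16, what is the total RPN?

RPN = Severity × Occurrence × Detection:
  #1: 4 × 1 × 10 = 40
  #2: 4 × 7 × 6 = 168
  #3: 7 × 3 × 7 = 147
  #4: 4 × 2 × 10 = 80
  #5: 4 × 4 × 10 = 160
  #6: 4 × 9 × 8 = 288
  #7: 10 × 5 × 1 = 50
  #8: 7 × 9 × 8 = 504
  #9: 1 × 3 × 1 = 3
RPN > 16: #1 (40), #2 (168), #3 (147), #4 (80), #5 (160), #6 (288), #7 (50), #8 (504).
Sum: 40 + 168 + 147 + 80 + 160 + 288 + 50 + 504 = 1437.

1437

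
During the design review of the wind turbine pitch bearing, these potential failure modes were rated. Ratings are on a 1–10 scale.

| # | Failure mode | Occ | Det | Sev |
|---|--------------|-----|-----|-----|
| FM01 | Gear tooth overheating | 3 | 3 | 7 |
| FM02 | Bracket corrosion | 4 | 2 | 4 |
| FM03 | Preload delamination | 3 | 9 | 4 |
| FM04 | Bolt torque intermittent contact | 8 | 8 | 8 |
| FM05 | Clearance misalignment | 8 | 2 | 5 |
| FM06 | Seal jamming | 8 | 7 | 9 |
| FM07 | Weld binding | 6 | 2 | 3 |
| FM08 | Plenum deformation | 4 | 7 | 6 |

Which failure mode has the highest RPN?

FM04

RPN = Severity × Occurrence × Detection:
  FM01: 7 × 3 × 3 = 63
  FM02: 4 × 4 × 2 = 32
  FM03: 4 × 3 × 9 = 108
  FM04: 8 × 8 × 8 = 512
  FM05: 5 × 8 × 2 = 80
  FM06: 9 × 8 × 7 = 504
  FM07: 3 × 6 × 2 = 36
  FM08: 6 × 4 × 7 = 168
Highest RPN is 512 → FM04.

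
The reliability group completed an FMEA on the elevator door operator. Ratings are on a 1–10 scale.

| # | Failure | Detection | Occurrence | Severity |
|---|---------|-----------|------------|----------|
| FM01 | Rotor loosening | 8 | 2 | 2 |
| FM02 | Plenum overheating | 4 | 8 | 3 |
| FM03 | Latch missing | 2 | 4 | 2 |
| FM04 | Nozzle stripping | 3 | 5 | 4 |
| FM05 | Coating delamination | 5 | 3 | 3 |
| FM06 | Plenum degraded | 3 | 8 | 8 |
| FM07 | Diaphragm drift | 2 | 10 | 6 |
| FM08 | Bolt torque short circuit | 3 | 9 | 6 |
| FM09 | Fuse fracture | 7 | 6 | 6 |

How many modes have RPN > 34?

RPN = Severity × Occurrence × Detection:
  FM01: 2 × 2 × 8 = 32
  FM02: 3 × 8 × 4 = 96
  FM03: 2 × 4 × 2 = 16
  FM04: 4 × 5 × 3 = 60
  FM05: 3 × 3 × 5 = 45
  FM06: 8 × 8 × 3 = 192
  FM07: 6 × 10 × 2 = 120
  FM08: 6 × 9 × 3 = 162
  FM09: 6 × 6 × 7 = 252
Modes with RPN > 34: FM02 (96), FM04 (60), FM05 (45), FM06 (192), FM07 (120), FM08 (162), FM09 (252) → 7.

7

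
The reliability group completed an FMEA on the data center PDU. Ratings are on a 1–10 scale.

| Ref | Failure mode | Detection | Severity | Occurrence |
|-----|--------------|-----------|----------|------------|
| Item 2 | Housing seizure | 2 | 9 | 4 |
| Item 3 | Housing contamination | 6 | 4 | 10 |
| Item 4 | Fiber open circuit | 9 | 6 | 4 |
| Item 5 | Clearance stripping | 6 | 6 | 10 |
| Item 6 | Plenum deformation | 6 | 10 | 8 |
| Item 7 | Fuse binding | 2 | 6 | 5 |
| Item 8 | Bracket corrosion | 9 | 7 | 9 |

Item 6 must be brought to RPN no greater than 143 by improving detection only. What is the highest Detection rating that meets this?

1

Item 6: S=10, O=8, D=6 → current RPN = 480.
Fixed product = 80. Need 80 × D ≤ 143, so D ≤ 143/80 = 1.79.
Maximum integer Detection rating = 1 (gives RPN 80; D=2 would give 160 > 143).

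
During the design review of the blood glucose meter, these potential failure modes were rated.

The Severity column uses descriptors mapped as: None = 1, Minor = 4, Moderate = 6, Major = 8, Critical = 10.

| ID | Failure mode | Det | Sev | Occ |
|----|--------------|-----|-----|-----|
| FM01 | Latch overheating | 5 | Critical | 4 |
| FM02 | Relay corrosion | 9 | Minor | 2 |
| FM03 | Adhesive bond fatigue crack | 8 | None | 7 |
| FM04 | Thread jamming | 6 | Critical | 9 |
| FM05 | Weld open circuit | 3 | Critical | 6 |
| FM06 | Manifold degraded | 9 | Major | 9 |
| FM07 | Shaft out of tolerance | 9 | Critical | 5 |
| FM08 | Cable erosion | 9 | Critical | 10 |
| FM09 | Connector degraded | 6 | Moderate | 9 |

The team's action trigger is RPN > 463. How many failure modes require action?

RPN = Severity × Occurrence × Detection:
  FM01: 10 × 4 × 5 = 200
  FM02: 4 × 2 × 9 = 72
  FM03: 1 × 7 × 8 = 56
  FM04: 10 × 9 × 6 = 540
  FM05: 10 × 6 × 3 = 180
  FM06: 8 × 9 × 9 = 648
  FM07: 10 × 5 × 9 = 450
  FM08: 10 × 10 × 9 = 900
  FM09: 6 × 9 × 6 = 324
Modes with RPN > 463: FM04 (540), FM06 (648), FM08 (900) → 3.

3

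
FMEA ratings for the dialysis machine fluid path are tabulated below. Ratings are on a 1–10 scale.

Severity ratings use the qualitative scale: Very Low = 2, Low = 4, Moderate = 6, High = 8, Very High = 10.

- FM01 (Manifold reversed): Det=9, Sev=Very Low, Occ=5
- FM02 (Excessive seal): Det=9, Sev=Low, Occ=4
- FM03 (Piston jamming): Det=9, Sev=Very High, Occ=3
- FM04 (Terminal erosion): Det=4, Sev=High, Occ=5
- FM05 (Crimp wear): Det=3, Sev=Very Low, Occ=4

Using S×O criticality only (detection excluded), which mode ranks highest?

FM04

Criticality = Severity × Occurrence:
  FM01: 2 × 5 = 10
  FM02: 4 × 4 = 16
  FM03: 10 × 3 = 30
  FM04: 8 × 5 = 40
  FM05: 2 × 4 = 8
Highest criticality is 40 → FM04.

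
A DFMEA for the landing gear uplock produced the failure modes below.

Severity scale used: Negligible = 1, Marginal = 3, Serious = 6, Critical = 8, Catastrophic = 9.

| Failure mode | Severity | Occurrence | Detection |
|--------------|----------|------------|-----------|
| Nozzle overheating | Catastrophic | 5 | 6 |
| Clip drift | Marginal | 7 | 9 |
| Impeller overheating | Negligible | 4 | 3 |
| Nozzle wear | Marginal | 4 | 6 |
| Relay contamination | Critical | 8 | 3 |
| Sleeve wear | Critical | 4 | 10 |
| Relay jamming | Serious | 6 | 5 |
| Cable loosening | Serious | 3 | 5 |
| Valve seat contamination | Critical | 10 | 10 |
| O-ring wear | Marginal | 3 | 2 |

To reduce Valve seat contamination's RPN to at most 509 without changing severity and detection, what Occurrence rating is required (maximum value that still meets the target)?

Valve seat contamination: S=8, O=10, D=10 → current RPN = 800.
Fixed product = 80. Need 80 × O ≤ 509, so O ≤ 509/80 = 6.36.
Maximum integer Occurrence rating = 6 (gives RPN 480; O=7 would give 560 > 509).

6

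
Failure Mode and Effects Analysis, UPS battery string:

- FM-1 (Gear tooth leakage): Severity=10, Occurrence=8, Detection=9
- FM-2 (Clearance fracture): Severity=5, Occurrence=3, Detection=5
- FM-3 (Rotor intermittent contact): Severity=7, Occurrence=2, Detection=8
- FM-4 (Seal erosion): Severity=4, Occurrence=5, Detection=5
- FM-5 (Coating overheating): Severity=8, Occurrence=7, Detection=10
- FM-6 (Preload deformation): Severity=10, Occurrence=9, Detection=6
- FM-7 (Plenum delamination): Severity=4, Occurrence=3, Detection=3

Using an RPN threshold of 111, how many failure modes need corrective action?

RPN = Severity × Occurrence × Detection:
  FM-1: 10 × 8 × 9 = 720
  FM-2: 5 × 3 × 5 = 75
  FM-3: 7 × 2 × 8 = 112
  FM-4: 4 × 5 × 5 = 100
  FM-5: 8 × 7 × 10 = 560
  FM-6: 10 × 9 × 6 = 540
  FM-7: 4 × 3 × 3 = 36
Modes with RPN ≥ 111: FM-1 (720), FM-3 (112), FM-5 (560), FM-6 (540) → 4.

4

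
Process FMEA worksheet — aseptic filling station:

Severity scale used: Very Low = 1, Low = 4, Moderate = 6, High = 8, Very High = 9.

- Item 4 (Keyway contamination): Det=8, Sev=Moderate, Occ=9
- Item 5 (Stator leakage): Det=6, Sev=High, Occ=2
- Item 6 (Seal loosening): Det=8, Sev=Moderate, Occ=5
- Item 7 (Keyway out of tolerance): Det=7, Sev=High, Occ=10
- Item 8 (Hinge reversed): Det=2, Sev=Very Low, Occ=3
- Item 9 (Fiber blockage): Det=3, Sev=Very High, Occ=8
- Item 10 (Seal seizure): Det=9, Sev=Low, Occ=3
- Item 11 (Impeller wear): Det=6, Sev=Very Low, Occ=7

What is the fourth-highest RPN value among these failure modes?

216

RPN = Severity × Occurrence × Detection:
  Item 4: 6 × 9 × 8 = 432
  Item 5: 8 × 2 × 6 = 96
  Item 6: 6 × 5 × 8 = 240
  Item 7: 8 × 10 × 7 = 560
  Item 8: 1 × 3 × 2 = 6
  Item 9: 9 × 8 × 3 = 216
  Item 10: 4 × 3 × 9 = 108
  Item 11: 1 × 7 × 6 = 42
Sorted descending: 560, 432, 240, 216, 108, 96, 42, 6.
The fourth-highest RPN is 216 (Item 9).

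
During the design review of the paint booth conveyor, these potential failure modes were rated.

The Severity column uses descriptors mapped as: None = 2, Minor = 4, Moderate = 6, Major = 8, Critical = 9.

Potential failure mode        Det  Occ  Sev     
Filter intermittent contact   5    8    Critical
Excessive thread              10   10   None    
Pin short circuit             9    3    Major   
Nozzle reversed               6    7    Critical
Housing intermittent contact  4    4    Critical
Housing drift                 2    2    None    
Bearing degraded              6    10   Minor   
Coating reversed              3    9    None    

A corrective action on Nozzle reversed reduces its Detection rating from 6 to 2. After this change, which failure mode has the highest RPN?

RPN = Severity × Occurrence × Detection:
  Filter intermittent contact: 9 × 8 × 5 = 360
  Excessive thread: 2 × 10 × 10 = 200
  Pin short circuit: 8 × 3 × 9 = 216
  Nozzle reversed: 9 × 7 × 6 = 378
  Housing intermittent contact: 9 × 4 × 4 = 144
  Housing drift: 2 × 2 × 2 = 8
  Bearing degraded: 4 × 10 × 6 = 240
  Coating reversed: 2 × 9 × 3 = 54
After action: Nozzle reversed → 9 × 7 × 2 = 126.
Revised RPNs: Filter intermittent contact=360, Bearing degraded=240, Pin short circuit=216, Excessive thread=200, Housing intermittent contact=144, Nozzle reversed=126, Coating reversed=54, Housing drift=8.
Highest is now Filter intermittent contact (360).

Filter intermittent contact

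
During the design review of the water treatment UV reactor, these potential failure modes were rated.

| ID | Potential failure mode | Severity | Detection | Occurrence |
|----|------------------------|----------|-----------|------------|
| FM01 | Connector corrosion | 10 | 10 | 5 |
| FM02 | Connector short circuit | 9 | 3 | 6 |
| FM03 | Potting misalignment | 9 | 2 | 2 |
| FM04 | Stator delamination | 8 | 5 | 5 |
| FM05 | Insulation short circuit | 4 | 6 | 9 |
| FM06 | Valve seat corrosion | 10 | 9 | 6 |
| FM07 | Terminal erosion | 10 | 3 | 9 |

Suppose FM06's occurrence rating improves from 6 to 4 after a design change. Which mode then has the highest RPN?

FM01

RPN = Severity × Occurrence × Detection:
  FM01: 10 × 5 × 10 = 500
  FM02: 9 × 6 × 3 = 162
  FM03: 9 × 2 × 2 = 36
  FM04: 8 × 5 × 5 = 200
  FM05: 4 × 9 × 6 = 216
  FM06: 10 × 6 × 9 = 540
  FM07: 10 × 9 × 3 = 270
After action: FM06 → 10 × 4 × 9 = 360.
Revised RPNs: FM01=500, FM06=360, FM07=270, FM05=216, FM04=200, FM02=162, FM03=36.
Highest is now FM01 (500).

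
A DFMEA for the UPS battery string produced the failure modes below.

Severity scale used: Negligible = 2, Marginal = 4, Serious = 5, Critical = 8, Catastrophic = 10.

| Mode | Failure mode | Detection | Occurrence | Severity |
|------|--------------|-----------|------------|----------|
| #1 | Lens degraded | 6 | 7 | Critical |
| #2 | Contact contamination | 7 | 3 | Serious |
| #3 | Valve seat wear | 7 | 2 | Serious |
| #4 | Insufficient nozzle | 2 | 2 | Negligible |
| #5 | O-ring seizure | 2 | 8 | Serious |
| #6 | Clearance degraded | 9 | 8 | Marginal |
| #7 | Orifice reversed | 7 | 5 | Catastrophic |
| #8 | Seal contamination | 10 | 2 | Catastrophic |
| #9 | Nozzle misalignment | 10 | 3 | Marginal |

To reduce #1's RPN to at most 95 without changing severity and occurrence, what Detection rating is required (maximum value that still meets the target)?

1

#1: S=8, O=7, D=6 → current RPN = 336.
Fixed product = 56. Need 56 × D ≤ 95, so D ≤ 95/56 = 1.70.
Maximum integer Detection rating = 1 (gives RPN 56; D=2 would give 112 > 95).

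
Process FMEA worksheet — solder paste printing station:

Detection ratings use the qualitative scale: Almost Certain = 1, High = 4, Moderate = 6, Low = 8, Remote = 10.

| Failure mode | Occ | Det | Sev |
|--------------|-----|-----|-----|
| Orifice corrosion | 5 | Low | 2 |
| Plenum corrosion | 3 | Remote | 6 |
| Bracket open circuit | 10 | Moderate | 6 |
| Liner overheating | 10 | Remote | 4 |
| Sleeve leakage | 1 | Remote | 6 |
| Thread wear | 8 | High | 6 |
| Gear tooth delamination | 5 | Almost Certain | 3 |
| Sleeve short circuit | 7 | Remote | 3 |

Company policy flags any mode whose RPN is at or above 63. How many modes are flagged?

6

RPN = Severity × Occurrence × Detection:
  Orifice corrosion: 2 × 5 × 8 = 80
  Plenum corrosion: 6 × 3 × 10 = 180
  Bracket open circuit: 6 × 10 × 6 = 360
  Liner overheating: 4 × 10 × 10 = 400
  Sleeve leakage: 6 × 1 × 10 = 60
  Thread wear: 6 × 8 × 4 = 192
  Gear tooth delamination: 3 × 5 × 1 = 15
  Sleeve short circuit: 3 × 7 × 10 = 210
Modes with RPN ≥ 63: Orifice corrosion (80), Plenum corrosion (180), Bracket open circuit (360), Liner overheating (400), Thread wear (192), Sleeve short circuit (210) → 6.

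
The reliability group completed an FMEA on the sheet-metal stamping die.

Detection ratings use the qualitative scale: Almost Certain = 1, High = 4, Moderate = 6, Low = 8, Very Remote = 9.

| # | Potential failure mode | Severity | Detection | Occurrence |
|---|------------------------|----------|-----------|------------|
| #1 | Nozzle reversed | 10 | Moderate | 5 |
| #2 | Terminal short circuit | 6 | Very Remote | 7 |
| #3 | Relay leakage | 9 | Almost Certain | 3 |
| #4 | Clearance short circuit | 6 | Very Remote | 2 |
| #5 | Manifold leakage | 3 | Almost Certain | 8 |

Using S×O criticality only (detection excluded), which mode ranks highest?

Criticality = Severity × Occurrence:
  #1: 10 × 5 = 50
  #2: 6 × 7 = 42
  #3: 9 × 3 = 27
  #4: 6 × 2 = 12
  #5: 3 × 8 = 24
Highest criticality is 50 → #1.

#1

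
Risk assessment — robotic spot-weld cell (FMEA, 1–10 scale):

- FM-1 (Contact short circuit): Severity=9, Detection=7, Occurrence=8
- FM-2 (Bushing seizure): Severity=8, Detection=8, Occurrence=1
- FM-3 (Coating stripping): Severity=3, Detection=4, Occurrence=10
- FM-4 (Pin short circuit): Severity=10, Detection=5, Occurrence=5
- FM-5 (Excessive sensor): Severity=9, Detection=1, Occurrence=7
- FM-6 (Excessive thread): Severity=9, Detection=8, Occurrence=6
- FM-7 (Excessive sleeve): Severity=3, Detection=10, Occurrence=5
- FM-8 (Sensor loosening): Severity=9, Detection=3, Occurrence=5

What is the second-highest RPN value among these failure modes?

432

RPN = Severity × Occurrence × Detection:
  FM-1: 9 × 8 × 7 = 504
  FM-2: 8 × 1 × 8 = 64
  FM-3: 3 × 10 × 4 = 120
  FM-4: 10 × 5 × 5 = 250
  FM-5: 9 × 7 × 1 = 63
  FM-6: 9 × 6 × 8 = 432
  FM-7: 3 × 5 × 10 = 150
  FM-8: 9 × 5 × 3 = 135
Sorted descending: 504, 432, 250, 150, 135, 120, 64, 63.
The second-highest RPN is 432 (FM-6).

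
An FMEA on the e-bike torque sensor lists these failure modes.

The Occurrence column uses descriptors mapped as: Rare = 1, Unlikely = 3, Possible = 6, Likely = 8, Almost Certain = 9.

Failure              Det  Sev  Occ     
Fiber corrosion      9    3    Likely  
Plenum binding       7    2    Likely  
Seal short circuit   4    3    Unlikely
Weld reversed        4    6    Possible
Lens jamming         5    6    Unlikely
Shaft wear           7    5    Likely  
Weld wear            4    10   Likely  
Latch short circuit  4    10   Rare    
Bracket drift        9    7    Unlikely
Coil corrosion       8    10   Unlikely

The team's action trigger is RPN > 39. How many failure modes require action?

RPN = Severity × Occurrence × Detection:
  Fiber corrosion: 3 × 8 × 9 = 216
  Plenum binding: 2 × 8 × 7 = 112
  Seal short circuit: 3 × 3 × 4 = 36
  Weld reversed: 6 × 6 × 4 = 144
  Lens jamming: 6 × 3 × 5 = 90
  Shaft wear: 5 × 8 × 7 = 280
  Weld wear: 10 × 8 × 4 = 320
  Latch short circuit: 10 × 1 × 4 = 40
  Bracket drift: 7 × 3 × 9 = 189
  Coil corrosion: 10 × 3 × 8 = 240
Modes with RPN > 39: Fiber corrosion (216), Plenum binding (112), Weld reversed (144), Lens jamming (90), Shaft wear (280), Weld wear (320), Latch short circuit (40), Bracket drift (189), Coil corrosion (240) → 9.

9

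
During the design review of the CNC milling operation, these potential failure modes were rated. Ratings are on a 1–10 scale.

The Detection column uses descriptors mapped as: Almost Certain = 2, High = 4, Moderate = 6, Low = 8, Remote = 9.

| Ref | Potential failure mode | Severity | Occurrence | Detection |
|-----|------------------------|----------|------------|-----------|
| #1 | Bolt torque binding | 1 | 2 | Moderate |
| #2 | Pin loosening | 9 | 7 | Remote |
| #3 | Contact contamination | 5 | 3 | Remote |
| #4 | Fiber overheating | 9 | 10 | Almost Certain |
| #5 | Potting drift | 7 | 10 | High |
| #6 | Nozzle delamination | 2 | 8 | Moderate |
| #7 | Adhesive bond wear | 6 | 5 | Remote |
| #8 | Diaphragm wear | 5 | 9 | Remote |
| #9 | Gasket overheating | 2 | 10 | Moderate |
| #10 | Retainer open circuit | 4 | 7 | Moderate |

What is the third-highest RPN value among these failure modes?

RPN = Severity × Occurrence × Detection:
  #1: 1 × 2 × 6 = 12
  #2: 9 × 7 × 9 = 567
  #3: 5 × 3 × 9 = 135
  #4: 9 × 10 × 2 = 180
  #5: 7 × 10 × 4 = 280
  #6: 2 × 8 × 6 = 96
  #7: 6 × 5 × 9 = 270
  #8: 5 × 9 × 9 = 405
  #9: 2 × 10 × 6 = 120
  #10: 4 × 7 × 6 = 168
Sorted descending: 567, 405, 280, 270, 180, 168, 135, 120, 96, 12.
The third-highest RPN is 280 (#5).

280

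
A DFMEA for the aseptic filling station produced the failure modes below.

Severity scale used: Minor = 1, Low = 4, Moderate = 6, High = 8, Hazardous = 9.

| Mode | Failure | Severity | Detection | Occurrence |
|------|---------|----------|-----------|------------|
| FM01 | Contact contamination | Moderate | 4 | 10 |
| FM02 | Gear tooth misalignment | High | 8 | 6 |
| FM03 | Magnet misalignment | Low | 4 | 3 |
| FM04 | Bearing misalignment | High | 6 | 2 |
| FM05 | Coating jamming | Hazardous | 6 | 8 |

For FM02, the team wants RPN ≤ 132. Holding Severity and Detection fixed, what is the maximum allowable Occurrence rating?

FM02: S=8, O=6, D=8 → current RPN = 384.
Fixed product = 64. Need 64 × O ≤ 132, so O ≤ 132/64 = 2.06.
Maximum integer Occurrence rating = 2 (gives RPN 128; O=3 would give 192 > 132).

2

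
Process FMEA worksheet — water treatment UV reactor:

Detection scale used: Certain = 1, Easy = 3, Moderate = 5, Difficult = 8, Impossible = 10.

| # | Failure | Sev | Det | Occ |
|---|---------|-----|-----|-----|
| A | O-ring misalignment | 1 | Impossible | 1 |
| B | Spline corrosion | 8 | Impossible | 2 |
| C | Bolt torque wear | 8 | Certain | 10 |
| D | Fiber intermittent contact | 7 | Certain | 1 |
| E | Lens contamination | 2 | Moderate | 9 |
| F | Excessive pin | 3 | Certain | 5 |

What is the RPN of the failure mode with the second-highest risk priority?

90

RPN = Severity × Occurrence × Detection:
  A: 1 × 1 × 10 = 10
  B: 8 × 2 × 10 = 160
  C: 8 × 10 × 1 = 80
  D: 7 × 1 × 1 = 7
  E: 2 × 9 × 5 = 90
  F: 3 × 5 × 1 = 15
Sorted descending: 160, 90, 80, 15, 10, 7.
The second-highest RPN is 90 (E).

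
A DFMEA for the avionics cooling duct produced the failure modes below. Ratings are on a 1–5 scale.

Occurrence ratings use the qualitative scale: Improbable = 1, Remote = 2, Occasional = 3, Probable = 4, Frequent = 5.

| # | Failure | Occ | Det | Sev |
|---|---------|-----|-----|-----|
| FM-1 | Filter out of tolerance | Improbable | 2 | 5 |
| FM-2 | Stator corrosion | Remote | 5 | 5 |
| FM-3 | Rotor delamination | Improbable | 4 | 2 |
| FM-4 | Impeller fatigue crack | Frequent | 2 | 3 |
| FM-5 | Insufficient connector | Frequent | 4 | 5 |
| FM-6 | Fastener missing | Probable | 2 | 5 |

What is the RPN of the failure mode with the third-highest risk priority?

40

RPN = Severity × Occurrence × Detection:
  FM-1: 5 × 1 × 2 = 10
  FM-2: 5 × 2 × 5 = 50
  FM-3: 2 × 1 × 4 = 8
  FM-4: 3 × 5 × 2 = 30
  FM-5: 5 × 5 × 4 = 100
  FM-6: 5 × 4 × 2 = 40
Sorted descending: 100, 50, 40, 30, 10, 8.
The third-highest RPN is 40 (FM-6).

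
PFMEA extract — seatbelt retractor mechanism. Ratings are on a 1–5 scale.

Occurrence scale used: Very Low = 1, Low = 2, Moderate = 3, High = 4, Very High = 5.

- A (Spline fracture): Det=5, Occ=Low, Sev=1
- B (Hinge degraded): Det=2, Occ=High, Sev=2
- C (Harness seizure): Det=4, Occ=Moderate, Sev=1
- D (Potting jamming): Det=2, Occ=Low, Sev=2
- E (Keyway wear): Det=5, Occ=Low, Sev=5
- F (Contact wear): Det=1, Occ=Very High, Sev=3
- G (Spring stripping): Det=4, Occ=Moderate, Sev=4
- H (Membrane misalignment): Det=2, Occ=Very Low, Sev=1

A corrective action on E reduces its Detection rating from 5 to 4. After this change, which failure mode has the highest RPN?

RPN = Severity × Occurrence × Detection:
  A: 1 × 2 × 5 = 10
  B: 2 × 4 × 2 = 16
  C: 1 × 3 × 4 = 12
  D: 2 × 2 × 2 = 8
  E: 5 × 2 × 5 = 50
  F: 3 × 5 × 1 = 15
  G: 4 × 3 × 4 = 48
  H: 1 × 1 × 2 = 2
After action: E → 5 × 2 × 4 = 40.
Revised RPNs: G=48, E=40, B=16, F=15, C=12, A=10, D=8, H=2.
Highest is now G (48).

G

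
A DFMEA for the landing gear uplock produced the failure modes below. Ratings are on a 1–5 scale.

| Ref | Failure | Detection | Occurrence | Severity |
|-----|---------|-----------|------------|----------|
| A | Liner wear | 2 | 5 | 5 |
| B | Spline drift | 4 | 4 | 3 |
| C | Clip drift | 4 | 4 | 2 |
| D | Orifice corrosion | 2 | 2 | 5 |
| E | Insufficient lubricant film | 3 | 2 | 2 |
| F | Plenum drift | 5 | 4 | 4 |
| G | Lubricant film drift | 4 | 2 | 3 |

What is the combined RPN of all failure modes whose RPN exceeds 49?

RPN = Severity × Occurrence × Detection:
  A: 5 × 5 × 2 = 50
  B: 3 × 4 × 4 = 48
  C: 2 × 4 × 4 = 32
  D: 5 × 2 × 2 = 20
  E: 2 × 2 × 3 = 12
  F: 4 × 4 × 5 = 80
  G: 3 × 2 × 4 = 24
RPN > 49: A (50), F (80).
Sum: 50 + 80 = 130.

130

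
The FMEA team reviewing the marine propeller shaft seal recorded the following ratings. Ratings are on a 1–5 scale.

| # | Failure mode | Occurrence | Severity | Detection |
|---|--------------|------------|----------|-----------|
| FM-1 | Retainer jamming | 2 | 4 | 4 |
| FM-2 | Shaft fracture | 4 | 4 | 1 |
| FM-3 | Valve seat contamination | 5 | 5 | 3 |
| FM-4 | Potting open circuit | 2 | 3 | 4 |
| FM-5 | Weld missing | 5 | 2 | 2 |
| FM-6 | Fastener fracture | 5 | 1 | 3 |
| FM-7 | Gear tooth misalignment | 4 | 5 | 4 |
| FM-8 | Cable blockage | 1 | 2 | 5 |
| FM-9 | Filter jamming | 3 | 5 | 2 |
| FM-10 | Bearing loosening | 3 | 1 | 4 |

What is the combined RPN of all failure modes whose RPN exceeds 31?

187

RPN = Severity × Occurrence × Detection:
  FM-1: 4 × 2 × 4 = 32
  FM-2: 4 × 4 × 1 = 16
  FM-3: 5 × 5 × 3 = 75
  FM-4: 3 × 2 × 4 = 24
  FM-5: 2 × 5 × 2 = 20
  FM-6: 1 × 5 × 3 = 15
  FM-7: 5 × 4 × 4 = 80
  FM-8: 2 × 1 × 5 = 10
  FM-9: 5 × 3 × 2 = 30
  FM-10: 1 × 3 × 4 = 12
RPN > 31: FM-1 (32), FM-3 (75), FM-7 (80).
Sum: 32 + 75 + 80 = 187.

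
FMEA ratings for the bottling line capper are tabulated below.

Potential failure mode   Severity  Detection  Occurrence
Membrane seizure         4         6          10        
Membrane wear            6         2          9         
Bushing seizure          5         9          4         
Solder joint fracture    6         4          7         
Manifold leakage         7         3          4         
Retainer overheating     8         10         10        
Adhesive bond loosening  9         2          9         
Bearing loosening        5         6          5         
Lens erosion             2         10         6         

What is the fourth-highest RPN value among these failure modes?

168

RPN = Severity × Occurrence × Detection:
  Membrane seizure: 4 × 10 × 6 = 240
  Membrane wear: 6 × 9 × 2 = 108
  Bushing seizure: 5 × 4 × 9 = 180
  Solder joint fracture: 6 × 7 × 4 = 168
  Manifold leakage: 7 × 4 × 3 = 84
  Retainer overheating: 8 × 10 × 10 = 800
  Adhesive bond loosening: 9 × 9 × 2 = 162
  Bearing loosening: 5 × 5 × 6 = 150
  Lens erosion: 2 × 6 × 10 = 120
Sorted descending: 800, 240, 180, 168, 162, 150, 120, 108, 84.
The fourth-highest RPN is 168 (Solder joint fracture).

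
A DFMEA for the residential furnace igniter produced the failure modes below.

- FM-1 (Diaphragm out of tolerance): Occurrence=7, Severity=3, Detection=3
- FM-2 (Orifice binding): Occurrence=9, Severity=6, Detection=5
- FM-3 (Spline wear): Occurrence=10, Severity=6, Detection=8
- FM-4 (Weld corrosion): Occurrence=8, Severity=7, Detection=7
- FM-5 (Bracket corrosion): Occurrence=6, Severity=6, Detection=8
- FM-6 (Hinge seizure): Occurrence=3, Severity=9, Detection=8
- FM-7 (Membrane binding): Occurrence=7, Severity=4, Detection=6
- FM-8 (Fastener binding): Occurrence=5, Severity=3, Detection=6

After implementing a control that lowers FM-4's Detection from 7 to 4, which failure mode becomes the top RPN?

RPN = Severity × Occurrence × Detection:
  FM-1: 3 × 7 × 3 = 63
  FM-2: 6 × 9 × 5 = 270
  FM-3: 6 × 10 × 8 = 480
  FM-4: 7 × 8 × 7 = 392
  FM-5: 6 × 6 × 8 = 288
  FM-6: 9 × 3 × 8 = 216
  FM-7: 4 × 7 × 6 = 168
  FM-8: 3 × 5 × 6 = 90
After action: FM-4 → 7 × 8 × 4 = 224.
Revised RPNs: FM-3=480, FM-5=288, FM-2=270, FM-4=224, FM-6=216, FM-7=168, FM-8=90, FM-1=63.
Highest is now FM-3 (480).

FM-3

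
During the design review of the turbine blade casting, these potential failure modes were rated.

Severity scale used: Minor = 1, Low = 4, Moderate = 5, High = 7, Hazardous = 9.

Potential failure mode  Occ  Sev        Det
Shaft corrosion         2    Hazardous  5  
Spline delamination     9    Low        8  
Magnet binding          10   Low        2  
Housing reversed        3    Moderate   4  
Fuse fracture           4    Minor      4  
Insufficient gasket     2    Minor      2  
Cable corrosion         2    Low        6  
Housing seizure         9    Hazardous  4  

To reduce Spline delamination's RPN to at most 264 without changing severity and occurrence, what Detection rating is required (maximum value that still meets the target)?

Spline delamination: S=4, O=9, D=8 → current RPN = 288.
Fixed product = 36. Need 36 × D ≤ 264, so D ≤ 264/36 = 7.33.
Maximum integer Detection rating = 7 (gives RPN 252; D=8 would give 288 > 264).

7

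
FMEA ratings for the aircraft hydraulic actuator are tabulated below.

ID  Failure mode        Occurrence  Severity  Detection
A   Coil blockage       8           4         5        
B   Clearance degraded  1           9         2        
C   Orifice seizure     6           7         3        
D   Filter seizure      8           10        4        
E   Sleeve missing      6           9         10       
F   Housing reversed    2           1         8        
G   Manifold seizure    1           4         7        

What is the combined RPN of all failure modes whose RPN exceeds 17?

1192

RPN = Severity × Occurrence × Detection:
  A: 4 × 8 × 5 = 160
  B: 9 × 1 × 2 = 18
  C: 7 × 6 × 3 = 126
  D: 10 × 8 × 4 = 320
  E: 9 × 6 × 10 = 540
  F: 1 × 2 × 8 = 16
  G: 4 × 1 × 7 = 28
RPN > 17: A (160), B (18), C (126), D (320), E (540), G (28).
Sum: 160 + 18 + 126 + 320 + 540 + 28 = 1192.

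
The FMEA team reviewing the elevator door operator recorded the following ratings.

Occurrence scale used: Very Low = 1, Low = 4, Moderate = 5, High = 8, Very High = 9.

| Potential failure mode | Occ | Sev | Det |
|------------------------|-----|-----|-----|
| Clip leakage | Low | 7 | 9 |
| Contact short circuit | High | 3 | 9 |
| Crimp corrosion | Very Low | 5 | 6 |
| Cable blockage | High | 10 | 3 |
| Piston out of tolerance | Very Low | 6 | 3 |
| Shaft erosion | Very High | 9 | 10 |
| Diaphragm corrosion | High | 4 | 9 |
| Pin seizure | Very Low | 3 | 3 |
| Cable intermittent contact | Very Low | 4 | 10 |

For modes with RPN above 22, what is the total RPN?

1876

RPN = Severity × Occurrence × Detection:
  Clip leakage: 7 × 4 × 9 = 252
  Contact short circuit: 3 × 8 × 9 = 216
  Crimp corrosion: 5 × 1 × 6 = 30
  Cable blockage: 10 × 8 × 3 = 240
  Piston out of tolerance: 6 × 1 × 3 = 18
  Shaft erosion: 9 × 9 × 10 = 810
  Diaphragm corrosion: 4 × 8 × 9 = 288
  Pin seizure: 3 × 1 × 3 = 9
  Cable intermittent contact: 4 × 1 × 10 = 40
RPN > 22: Clip leakage (252), Contact short circuit (216), Crimp corrosion (30), Cable blockage (240), Shaft erosion (810), Diaphragm corrosion (288), Cable intermittent contact (40).
Sum: 252 + 216 + 30 + 240 + 810 + 288 + 40 = 1876.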